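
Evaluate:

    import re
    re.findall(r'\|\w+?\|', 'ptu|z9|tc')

['|z9|']

Walking the string: at [3:7] → '|z9|'.
`findall` yields the raw match text (1 of them) because the pattern has no groups.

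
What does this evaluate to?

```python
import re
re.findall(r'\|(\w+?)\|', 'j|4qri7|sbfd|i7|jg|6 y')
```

['4qri7', 'i7']

Matches: at [1:8] match '|4qri7|', group 1 = '4qri7'; at [12:16] match '|i7|', group 1 = 'i7'.
With a single group, `findall` returns only what that group captured — 2 items.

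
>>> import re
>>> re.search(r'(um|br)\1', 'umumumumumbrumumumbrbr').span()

(0, 4)

`\1` is not a pattern — it's the concrete string captured by group 1, re-applied verbatim.
`re.search` scans for the first position where the pattern succeeds.
The match spans [0:4] → 'umum'.
Captured: group 1 = 'um'.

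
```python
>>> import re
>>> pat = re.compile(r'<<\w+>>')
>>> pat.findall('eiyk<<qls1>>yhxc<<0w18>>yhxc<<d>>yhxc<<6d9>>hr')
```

With no groups in the pattern, `findall` gives back each whole match — 4 here.

['<<qls1>>', '<<0w18>>', '<<d>>', '<<6d9>>']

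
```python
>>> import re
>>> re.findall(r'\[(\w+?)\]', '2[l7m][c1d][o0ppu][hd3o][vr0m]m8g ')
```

One capturing group, so `findall` returns just the captured substring from each match — 5 in all.

['l7m', 'c1d', 'o0ppu', 'hd3o', 'vr0m']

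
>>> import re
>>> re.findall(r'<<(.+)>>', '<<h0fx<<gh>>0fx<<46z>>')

Walking the string: at [0:22] match '<<h0fx<<gh>>0fx<<46z>>', group 1 = 'h0fx<<gh>>0fx<<46z'.
With a single group, `findall` returns only what that group captured — 1 item.

['h0fx<<gh>>0fx<<46z']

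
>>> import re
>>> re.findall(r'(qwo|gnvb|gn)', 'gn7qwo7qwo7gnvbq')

`|` is ordered: at each position the engine commits to the first alternative that works.
Walking the string: at [0:2] match 'gn', group 1 = 'gn'; at [3:6] match 'qwo', group 1 = 'qwo'; at [7:10] match 'qwo', group 1 = 'qwo'; at [11:15] match 'gnvb', group 1 = 'gnvb'.
With a single group, `findall` returns only what that group captured — 4 items.

['gn', 'qwo', 'qwo', 'gnvb']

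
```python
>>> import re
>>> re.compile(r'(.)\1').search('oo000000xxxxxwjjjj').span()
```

(0, 2)

`\1` has to match the exact text group 1 already captured.
`search` walks the string left to right and returns the first match it finds.
The match spans [0:2] → 'oo'.
Captured: group 1 = 'o'.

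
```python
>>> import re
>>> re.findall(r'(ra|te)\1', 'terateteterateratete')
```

['te', 'te']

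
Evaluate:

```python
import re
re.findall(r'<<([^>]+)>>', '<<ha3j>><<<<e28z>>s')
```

Walking the string: at [0:8] match '<<ha3j>>', group 1 = 'ha3j'; at [8:18] match '<<<<e28z>>', group 1 = '<<e28z'.
Because there's exactly one group, `findall` drops the full match and keeps group 1 from each hit.

['ha3j', '<<e28z']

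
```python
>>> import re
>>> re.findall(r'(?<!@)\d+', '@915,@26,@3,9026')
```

The negative lookaround is zero-width — it rules out positions where the adjacent text would match, without consuming anything.
Walking the string: at [2:4] → '15'; at [7:8] → '6'; at [12:16] → '9026'.
Since nothing is captured, `findall` lists the 3 matched substrings directly.

['15', '6', '9026']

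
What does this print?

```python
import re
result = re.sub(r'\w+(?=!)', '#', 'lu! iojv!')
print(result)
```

The positive lookaround only admits positions where the adjacent text matches; those characters stay outside the span.
Matches: at [0:2] → 'lu'; at [4:8] → 'iojv'.
Each match is replaced by '#'.

#! #!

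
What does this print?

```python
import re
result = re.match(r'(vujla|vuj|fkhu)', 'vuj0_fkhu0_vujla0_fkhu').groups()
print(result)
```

('vuj',)

`match` is anchored at position 0; if the pattern doesn't fit there, it returns None.
The match spans [0:3] → 'vuj'.
Captured: group 1 = 'vuj'.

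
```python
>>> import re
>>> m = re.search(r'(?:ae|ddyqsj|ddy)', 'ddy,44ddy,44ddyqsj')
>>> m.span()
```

(0, 3)

`re.search` scans for the first position where the pattern succeeds.
The match spans [0:3] → 'ddy'.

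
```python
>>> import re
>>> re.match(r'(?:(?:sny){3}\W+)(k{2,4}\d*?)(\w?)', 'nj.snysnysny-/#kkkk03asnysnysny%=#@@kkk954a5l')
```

None

The pattern matches the literal 'sny' repeated 3 times, then one or more of a non-word character (non-capturing group); then 2 to 4 of the literal 'k', then zero or more of a digit (lazy) (captured); then optionally a word character (captured).
With `match`, the pattern is implicitly anchored at the beginning.
Here the string doesn't start with a match, so the call returns None.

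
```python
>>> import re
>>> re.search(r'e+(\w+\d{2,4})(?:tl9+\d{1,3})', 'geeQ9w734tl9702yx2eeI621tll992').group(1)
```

'Q9w734'

The pattern matches one or more of a literal 'e'; then one or more of a word character, then 2 to 4 of a digit (captured); then the literal 'tl', then one or more of the literal '9', then 1 to 3 of a digit (non-capturing group).
`re.search` tries every starting position until one works.
The match spans [1:15] → 'eeQ9w734tl9702'.
Captured: group 1 = 'Q9w734'.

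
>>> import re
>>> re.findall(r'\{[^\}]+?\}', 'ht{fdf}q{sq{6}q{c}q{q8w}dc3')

['{fdf}', '{sq{6}', '{c}', '{q8w}']

No capturing groups, so `findall` returns the 4 full match strings.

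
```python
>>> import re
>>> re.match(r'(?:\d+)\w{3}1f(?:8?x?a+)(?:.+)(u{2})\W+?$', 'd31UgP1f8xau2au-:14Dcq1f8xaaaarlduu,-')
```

This matches one or more of a digit (non-capturing group); then exactly 3 of a word character, then the literal '1f'; then optionally a literal '8', then optionally the literal 'x', then one or more of a literal 'a' (non-capturing group); then one or more of any character (non-capturing group); then exactly 2 of a literal 'u' (captured); then one or more of a non-word character (lazy); then anchored at the end.
`re.match` won't scan ahead — the pattern has to work from the very first character.
Here position 0 doesn't satisfy it, so the call returns None.

None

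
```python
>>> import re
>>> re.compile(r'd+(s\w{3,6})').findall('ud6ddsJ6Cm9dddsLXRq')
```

['sJ6Cm9d', 'sLXRq']

This matches one or more of a literal 'd'; then a literal 's', then 3 to 6 of a word character (captured).
Walking the string: at [3:12] match 'ddsJ6Cm9d', group 1 = 'sJ6Cm9d'; at [12:19] match 'ddsLXRq', group 1 = 'sLXRq'.
Because there's exactly one group, `findall` drops the full match and keeps group 1 from each hit.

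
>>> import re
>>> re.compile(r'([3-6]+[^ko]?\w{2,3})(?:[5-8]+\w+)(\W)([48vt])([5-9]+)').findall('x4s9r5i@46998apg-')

The pattern matches one or more of a character in [3-6], then optionally any character except [ko], then 2 to 3 of a word character (captured); then one or more of a character in [5-8], then one or more of a word character (non-capturing group); then a non-word character (captured); then one of [48vt] (captured); then one or more of a character in [5-9] (captured).
Walking the string: at [1:13] match '4s9r5i@46998', groups = ('4s9r', '@', '4', '6998').
`findall` packs the 4 group values into a tuple for every match.

[('4s9r', '@', '4', '6998')]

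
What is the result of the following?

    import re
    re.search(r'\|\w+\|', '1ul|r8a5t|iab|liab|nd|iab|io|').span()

The match spans [3:10] → '|r8a5t|'.

(3, 10)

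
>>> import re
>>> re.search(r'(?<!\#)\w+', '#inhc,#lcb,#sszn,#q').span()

(2, 5)

`(?!…)`/`(?<!…)` only lets a position through if the neighbouring text does NOT match; no characters are consumed.
`re.search` scans for the first position where the pattern succeeds.
The match spans [2:5] → 'nhc'.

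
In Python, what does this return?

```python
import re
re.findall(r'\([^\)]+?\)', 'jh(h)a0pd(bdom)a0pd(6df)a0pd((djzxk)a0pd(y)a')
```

Matches: at [2:5] → '(h)'; at [9:15] → '(bdom)'; at [19:24] → '(6df)'; at [28:36] → '((djzxk)'; at [40:43] → '(y)'.
Since nothing is captured, `findall` lists the 5 matched substrings directly.

['(h)', '(bdom)', '(6df)', '((djzxk)', '(y)']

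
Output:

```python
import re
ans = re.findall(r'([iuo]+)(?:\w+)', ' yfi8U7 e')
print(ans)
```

One capturing group, so `findall` returns just the captured substring from the one match — 1 in all.

['i']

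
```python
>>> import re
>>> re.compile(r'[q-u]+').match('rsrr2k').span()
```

(0, 4)

The pattern matches one or more of a character in [q-u].
With `match`, the pattern is implicitly anchored at the beginning.
The match spans [0:4] → 'rsrr'.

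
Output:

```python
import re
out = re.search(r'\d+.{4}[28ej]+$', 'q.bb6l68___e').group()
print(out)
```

The pattern matches one or more of a digit; then exactly 4 of any character, then one or more of one of [28ej]; then anchored at the end.
`re.search` scans for the first position where the pattern succeeds.
The match spans [6:12] → '68___e'.

68___e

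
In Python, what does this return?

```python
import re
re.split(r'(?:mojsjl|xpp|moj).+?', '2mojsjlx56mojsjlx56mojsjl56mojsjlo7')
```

['2', '56', '56', '6', '7']

Alternation tries branches left to right and keeps the first one that lets the overall match succeed at that position.
Matches to split on: at [1:8] → 'mojsjlx'; at [10:17] → 'mojsjlx'; at [19:26] → 'mojsjl5'; at [27:34] → 'mojsjlo'.
The string is cut at each match, leaving 5 pieces.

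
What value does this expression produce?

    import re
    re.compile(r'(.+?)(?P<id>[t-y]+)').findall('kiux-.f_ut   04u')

[('ki', 'ux'), ('-.f_', 'ut'), ('   04', 'u')]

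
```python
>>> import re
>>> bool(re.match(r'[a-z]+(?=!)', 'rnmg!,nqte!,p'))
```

The positive lookaround only admits positions where the adjacent text matches; those characters stay outside the span.
With `match`, the pattern is implicitly anchored at the beginning.
The match spans [0:4] → 'rnmg'.

True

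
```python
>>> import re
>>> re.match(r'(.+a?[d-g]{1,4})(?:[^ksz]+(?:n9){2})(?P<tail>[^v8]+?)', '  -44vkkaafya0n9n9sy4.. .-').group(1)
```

'  -44vkkaaf'

The pattern matches one or more of any character, then optionally the literal 'a', then 1 to 4 of a character in [d-g] (captured); then one or more of any character except [ksz], then the literal 'n9' repeated 2 times (non-capturing group); then one or more of any character except [v8] (lazy) (captured as 'tail').
A non-greedy quantifier consumes as few characters as it can — just enough that the remainder of the pattern still matches from where it stops; whatever follows it matches normally.
With `match`, the pattern is implicitly anchored at the beginning.
The match spans [0:19] → '  -44vkkaafya0n9n9s'.
Captured: group 1 = '  -44vkkaaf', group 2 = 's'.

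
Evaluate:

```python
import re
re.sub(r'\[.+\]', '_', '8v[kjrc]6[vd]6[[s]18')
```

'8v_18'

Matches: at [2:18] → '[kjrc]6[vd]6[[s]'.
`sub` substitutes '_' at each match site.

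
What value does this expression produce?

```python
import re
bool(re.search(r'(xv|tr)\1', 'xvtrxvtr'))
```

The backreference `\1` re-matches whatever the first group consumed, character for character.
Here no position works, so the call returns None, and `bool(None)` is False.

False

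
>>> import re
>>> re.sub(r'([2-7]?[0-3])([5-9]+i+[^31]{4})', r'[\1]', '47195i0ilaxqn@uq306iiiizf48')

'4[71]xqn@uq[30]'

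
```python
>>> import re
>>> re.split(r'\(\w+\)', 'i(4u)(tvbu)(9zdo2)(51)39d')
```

Matches to split on: at [1:5] → '(4u)'; at [5:11] → '(tvbu)'; at [11:18] → '(9zdo2)'; at [18:22] → '(51)'.
Splitting on the pattern gives 5 pieces.

['i', '', '', '', '39d']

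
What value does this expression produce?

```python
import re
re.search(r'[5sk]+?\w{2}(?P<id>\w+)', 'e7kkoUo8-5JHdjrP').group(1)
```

'Uo8'

The match spans [2:8] → 'kkoUo8'.
Captured: group 1 = 'Uo8'.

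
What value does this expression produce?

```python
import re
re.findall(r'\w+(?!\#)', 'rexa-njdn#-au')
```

The negative lookaround is zero-width — it rules out positions where the adjacent text would match, without consuming anything.
No capturing groups, so `findall` returns the 3 full match strings.

['rexa', 'njd', 'au']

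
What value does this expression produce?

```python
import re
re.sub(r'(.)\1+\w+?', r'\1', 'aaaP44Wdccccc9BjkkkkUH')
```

`\1` has to match the exact text group 1 already captured.
The replacement refers to a captured group, so each match is rewritten using its own captured text.

'a4dcBjkH'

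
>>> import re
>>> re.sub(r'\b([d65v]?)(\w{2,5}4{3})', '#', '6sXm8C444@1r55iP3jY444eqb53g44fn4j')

This matches a word boundary (`\b`, zero-width); then optionally one of [d65v] (captured); then 2 to 5 of a word character, then exactly 3 of the literal '4' (captured).
Matches: at [0:9] → '6sXm8C444'.
Every occurrence is swapped for '#'.

'#@1r55iP3jY444eqb53g44fn4j'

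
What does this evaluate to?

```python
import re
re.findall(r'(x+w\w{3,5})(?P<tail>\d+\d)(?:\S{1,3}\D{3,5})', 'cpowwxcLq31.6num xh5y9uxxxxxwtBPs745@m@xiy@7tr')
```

[('xxxxxwtBPs7', '45')]

This matches one or more of a literal 'x', then the literal 'w', then 3 to 5 of a word character (captured); then one or more of a digit, then a digit (captured as 'tail'); then 1 to 3 of a non-whitespace character, then 3 to 5 of a non-digit (non-capturing group).
Matches: at [23:43] match 'xxxxxwtBPs745@m@xiy@', groups = ('xxxxxwtBPs7', '45').
2 groups means the one result is a tuple of 2 captured strings — 1 here.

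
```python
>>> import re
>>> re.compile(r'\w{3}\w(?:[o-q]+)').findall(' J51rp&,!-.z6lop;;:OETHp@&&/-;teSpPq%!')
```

With no groups in the pattern, `findall` gives back each whole match — 4 here.

['J51rp', 'z6lop', 'OETHp', 'eSpPq']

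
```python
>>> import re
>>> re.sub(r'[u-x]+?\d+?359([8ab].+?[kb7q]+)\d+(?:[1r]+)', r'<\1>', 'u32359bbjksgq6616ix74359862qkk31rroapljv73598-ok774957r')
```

'<bbjksgq>6i<862qkk>oaplj<8-ok77>'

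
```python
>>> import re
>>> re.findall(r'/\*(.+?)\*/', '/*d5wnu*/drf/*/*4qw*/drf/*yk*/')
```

['d5wnu', '/*4qw', 'yk']

Matches: at [0:9] match '/*d5wnu*/', group 1 = 'd5wnu'; at [12:21] match '/*/*4qw*/', group 1 = '/*4qw'; at [24:30] match '/*yk*/', group 1 = 'yk'.
`findall` collects group 1 from each match (3 total).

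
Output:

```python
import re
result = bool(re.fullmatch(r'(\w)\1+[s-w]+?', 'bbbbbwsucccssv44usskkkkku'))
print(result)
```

For `fullmatch`, every character of the input must be accounted for by the pattern.
Here there's no way to consume every character, so the call returns None, and `bool(None)` is False.

False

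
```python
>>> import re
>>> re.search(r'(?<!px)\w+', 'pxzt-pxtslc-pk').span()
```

A negative assertion filters positions out without eating any characters.
`search` walks the string left to right and returns the first match it finds.
The match spans [0:4] → 'pxzt'.

(0, 4)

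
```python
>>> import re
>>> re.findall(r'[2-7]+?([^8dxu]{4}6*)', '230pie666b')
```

With the lazy modifier that quantifier settles for the fewest repetitions that let the rest of the pattern succeed (the atoms after it are unaffected and can still be greedy).
Because there's exactly one group, `findall` drops the full match and keeps group 1 from the one hit.

['30pi']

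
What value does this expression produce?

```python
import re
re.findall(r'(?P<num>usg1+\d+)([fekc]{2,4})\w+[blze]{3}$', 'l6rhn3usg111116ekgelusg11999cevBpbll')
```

[('usg111116', 'ek')]

Pattern: the literal 'usg', then one or more of the literal '1', then one or more of a digit (captured as 'num'); then 2 to 4 of one of [fekc] (captured); then one or more of a word character, then exactly 3 of one of [blze]; then anchored at the end.
Scanning left to right: at [6:36] match 'usg111116ekgelusg11999cevBpbll', groups = ('usg111116', 'ek').
With 2 capturing groups, `findall` returns a 2-tuple per match.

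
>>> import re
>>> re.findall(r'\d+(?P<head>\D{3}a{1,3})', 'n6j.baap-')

['j.baa']

The pattern matches one or more of a digit; then exactly 3 of a non-digit, then 1 to 3 of a literal 'a' (captured as 'head').
With a single group, `findall` returns only what that group captured — 1 item.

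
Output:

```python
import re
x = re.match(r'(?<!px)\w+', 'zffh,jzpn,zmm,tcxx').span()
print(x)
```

(0, 4)

`re.match` only tries the pattern at the start of the string.
The match spans [0:4] → 'zffh'.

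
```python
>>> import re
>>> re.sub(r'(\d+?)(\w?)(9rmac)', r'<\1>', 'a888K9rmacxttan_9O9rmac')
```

'a<888>xttan_<9>'

Pattern: one or more of a digit (lazy) (captured); then optionally a word character (captured); then the literal '9rm', then the literal 'ac' (captured).
Matches: at [1:10] → '888K9rmac'; at [16:23] → '9O9rmac'.
Each match is replaced using the text its own group 1 captured.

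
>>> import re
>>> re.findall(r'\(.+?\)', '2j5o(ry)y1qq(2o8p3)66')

The `?` after the quantifier makes it lazy — it takes as little as possible before letting the rest of the pattern try.
Walking the string: at [4:8] → '(ry)'; at [12:19] → '(2o8p3)'.
Since nothing is captured, `findall` lists the 2 matched substrings directly.

['(ry)', '(2o8p3)']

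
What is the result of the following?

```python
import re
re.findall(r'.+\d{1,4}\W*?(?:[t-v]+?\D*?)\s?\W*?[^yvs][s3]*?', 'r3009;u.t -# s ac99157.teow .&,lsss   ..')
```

['r3009;u.t -# s ac99157.te']

The pattern matches one or more of any character; then 1 to 4 of a digit, then zero or more of a non-word character (lazy); then one or more of a character in [t-v] (lazy), then zero or more of a non-digit (lazy) (non-capturing group); then optionally whitespace, then zero or more of a non-word character (lazy); then any character except [yvs], then zero or more of one of [s3] (lazy).
Scanning left to right: at [0:25] → 'r3009;u.t -# s ac99157.te'.
With no groups in the pattern, `findall` gives back each whole match — 1 here.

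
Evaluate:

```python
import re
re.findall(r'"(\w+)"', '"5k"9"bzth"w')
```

['5k', 'bzth']

Scanning left to right: at [0:4] match '"5k"', group 1 = '5k'; at [5:11] match '"bzth"', group 1 = 'bzth'.
`findall` collects group 1 from each match (2 total).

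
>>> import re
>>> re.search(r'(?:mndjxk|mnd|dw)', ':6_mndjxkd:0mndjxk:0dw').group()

`|` is ordered: at each position the engine commits to the first alternative that works.
`re.search` tries every starting position until one works.
The match spans [3:9] → 'mndjxk'.

'mndjxk'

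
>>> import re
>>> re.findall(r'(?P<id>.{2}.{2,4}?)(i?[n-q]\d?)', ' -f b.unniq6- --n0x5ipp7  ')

[('-f b.u', 'n'), ('q6- --', 'n0'), ('x5ip', 'p7')]

Pattern: exactly 2 of any character, then 2 to 4 of any character (lazy) (captured as 'id'); then optionally a literal 'i', then a character in [n-q], then optionally a digit (captured).
With 2 capturing groups, `findall` returns a 2-tuple per match.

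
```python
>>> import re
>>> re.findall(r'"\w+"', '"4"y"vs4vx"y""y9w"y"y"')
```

No capturing groups, so `findall` returns the 4 full match strings.

['"4"', '"vs4vx"', '"y9w"', '"y"']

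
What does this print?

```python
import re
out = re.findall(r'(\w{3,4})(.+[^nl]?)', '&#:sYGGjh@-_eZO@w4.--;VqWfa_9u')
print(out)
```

[('sYGG', 'jh@-_eZO@w4.--;VqWfa_9u')]

Pattern: 3 to 4 of a word character (captured); then one or more of any character, then optionally any character except [nl] (captured).
Matches: at [3:30] match 'sYGGjh@-_eZO@w4.--;VqWfa_9u', groups = ('sYGG', 'jh@-_eZO@w4.--;VqWfa_9u').
`findall` packs the 2 group values into a tuple for every match.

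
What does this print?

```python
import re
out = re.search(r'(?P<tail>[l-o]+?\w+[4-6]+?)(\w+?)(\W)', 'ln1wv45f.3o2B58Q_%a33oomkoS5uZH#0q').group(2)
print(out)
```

The match spans [0:9] → 'ln1wv45f.'.
Captured: group 1 = 'ln1wv45', group 2 = 'f', group 3 = '.'.

f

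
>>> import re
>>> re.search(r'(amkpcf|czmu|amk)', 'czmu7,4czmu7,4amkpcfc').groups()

('czmu',)

`re.search` scans for the first position where the pattern succeeds.
The match spans [0:4] → 'czmu'.
Captured: group 1 = 'czmu'.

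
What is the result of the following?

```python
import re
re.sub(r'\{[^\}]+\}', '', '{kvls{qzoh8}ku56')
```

`sub` substitutes '' at each match site.

'ku56'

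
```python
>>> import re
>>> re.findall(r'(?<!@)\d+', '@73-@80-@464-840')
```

['3', '0', '64', '840']

Because the assertion is negative and zero-width, positions next to the forbidden text are skipped.
`findall` yields the raw match text (4 of them) because the pattern has no groups.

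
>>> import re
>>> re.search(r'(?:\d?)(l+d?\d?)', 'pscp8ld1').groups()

The match spans [4:8] → '8ld1'.
Captured: group 1 = 'ld1'.

('ld1',)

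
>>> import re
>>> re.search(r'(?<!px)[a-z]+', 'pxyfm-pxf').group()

'pxyfm'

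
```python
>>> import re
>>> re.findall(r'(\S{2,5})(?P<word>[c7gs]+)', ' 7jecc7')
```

This matches 2 to 5 of a non-whitespace character (captured); then one or more of one of [c7gs] (captured as 'word').
Scanning left to right: at [1:7] match '7jecc7', groups = ('7jecc', '7').
Multiple groups make `findall` return tuples — one 2-tuple for the one match.

[('7jecc', '7')]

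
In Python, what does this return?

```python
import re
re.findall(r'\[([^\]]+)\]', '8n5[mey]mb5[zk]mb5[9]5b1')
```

['mey', 'zk', '9']

Walking the string: at [3:8] match '[mey]', group 1 = 'mey'; at [11:15] match '[zk]', group 1 = 'zk'; at [18:21] match '[9]', group 1 = '9'.
`findall` collects group 1 from each match (3 total).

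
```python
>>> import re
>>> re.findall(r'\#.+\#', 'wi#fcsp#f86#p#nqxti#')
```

Scanning left to right: at [2:20] → '#fcsp#f86#p#nqxti#'.
`findall` yields the raw match text (1 of them) because the pattern has no groups.

['#fcsp#f86#p#nqxti#']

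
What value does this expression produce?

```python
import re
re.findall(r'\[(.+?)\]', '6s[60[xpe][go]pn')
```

Because the quantifier is non-greedy, it stops expanding at the earliest point where the rest of the pattern can succeed.
`findall` collects group 1 from each match (2 total).

['60[xpe', 'go']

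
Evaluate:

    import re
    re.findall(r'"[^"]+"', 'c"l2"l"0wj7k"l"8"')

Scanning left to right: at [1:5] → '"l2"'; at [6:13] → '"0wj7k"'; at [14:17] → '"8"'.
With no groups in the pattern, `findall` gives back each whole match — 3 here.

['"l2"', '"0wj7k"', '"8"']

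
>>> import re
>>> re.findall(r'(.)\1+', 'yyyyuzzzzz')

['y', 'z']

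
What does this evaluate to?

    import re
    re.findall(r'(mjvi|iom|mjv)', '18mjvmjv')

['mjv', 'mjv']

Because there's exactly one group, `findall` drops the full match and keeps group 1 from each hit.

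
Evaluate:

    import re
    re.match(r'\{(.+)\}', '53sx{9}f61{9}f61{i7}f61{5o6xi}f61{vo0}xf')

None

With `match`, the pattern is implicitly anchored at the beginning.
Here the pattern fails at index 0, so the call returns None.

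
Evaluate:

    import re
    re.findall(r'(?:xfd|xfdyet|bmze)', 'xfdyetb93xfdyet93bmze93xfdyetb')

['xfd', 'xfd', 'bmze', 'xfd']

Alternation tries branches left to right and keeps the first one that lets the overall match succeed at that position.
Matches: at [0:3] → 'xfd'; at [9:12] → 'xfd'; at [17:21] → 'bmze'; at [23:26] → 'xfd'.
No capturing groups, so `findall` returns the 4 full match strings.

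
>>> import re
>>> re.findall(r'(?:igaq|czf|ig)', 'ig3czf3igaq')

['ig', 'czf', 'igaq']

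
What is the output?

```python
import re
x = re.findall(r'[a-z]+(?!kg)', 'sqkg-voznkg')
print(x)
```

A negative assertion filters positions out without eating any characters.
Walking the string: at [0:4] → 'sqkg'; at [5:11] → 'voznkg'.
`findall` yields the raw match text (2 of them) because the pattern has no groups.

['sqkg', 'voznkg']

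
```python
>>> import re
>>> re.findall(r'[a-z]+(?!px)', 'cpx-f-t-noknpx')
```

The negative lookahead/lookbehind blocks any match where the forbidden context is present.
No capturing groups, so `findall` returns the 4 full match strings.

['cpx', 'f', 't', 'noknpx']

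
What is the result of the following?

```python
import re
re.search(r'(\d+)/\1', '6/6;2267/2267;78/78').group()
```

'6/6'

`\1` is not a pattern — it's the concrete string captured by group 1, re-applied verbatim.
The match spans [0:3] → '6/6'.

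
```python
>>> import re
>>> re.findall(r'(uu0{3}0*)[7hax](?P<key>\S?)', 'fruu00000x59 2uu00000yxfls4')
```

The pattern matches the literal 'uu', then exactly 3 of a literal '0', then zero or more of a literal '0' (captured); then one of [7hax]; then optionally a non-whitespace character (captured as 'key').
With 2 capturing groups, `findall` returns a 2-tuple per match.

[('uu00000', '5')]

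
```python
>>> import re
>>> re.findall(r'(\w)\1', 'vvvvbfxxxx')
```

The backreference `\1` re-matches whatever the first group consumed, character for character.
One capturing group, so `findall` returns just the captured substring from each match — 4 in all.

['v', 'v', 'x', 'x']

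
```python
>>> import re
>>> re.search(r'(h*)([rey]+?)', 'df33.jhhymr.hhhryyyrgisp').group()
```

The match spans [6:9] → 'hhy'.

'hhy'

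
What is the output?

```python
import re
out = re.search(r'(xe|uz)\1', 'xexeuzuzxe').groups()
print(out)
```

('xe',)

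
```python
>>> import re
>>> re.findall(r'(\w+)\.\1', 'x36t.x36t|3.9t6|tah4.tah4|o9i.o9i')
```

After group 1 captures some text, `\1` only succeeds where that same text appears again.
Scanning left to right: at [0:9] match 'x36t.x36t', group 1 = 'x36t'; at [16:25] match 'tah4.tah4', group 1 = 'tah4'; at [26:33] match 'o9i.o9i', group 1 = 'o9i'.
With a single group, `findall` returns only what that group captured — 3 items.

['x36t', 'tah4', 'o9i']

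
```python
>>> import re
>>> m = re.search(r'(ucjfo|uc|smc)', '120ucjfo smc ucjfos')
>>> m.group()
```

'ucjfo'

Alternation isn't longest-match — the leftmost alternative that fits at this position is chosen.
`re.search` scans for the first position where the pattern succeeds.
The match spans [3:8] → 'ucjfo'.
Captured: group 1 = 'ucjfo'.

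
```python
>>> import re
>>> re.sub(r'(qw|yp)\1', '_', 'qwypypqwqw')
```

'qw__'

`\1` has to match the exact text group 1 already captured.
`sub` substitutes '_' at each match site.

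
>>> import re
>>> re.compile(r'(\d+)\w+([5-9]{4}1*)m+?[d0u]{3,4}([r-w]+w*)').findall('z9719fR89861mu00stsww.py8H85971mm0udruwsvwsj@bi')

[('9719', '89861', 'stsww'), ('8', '85971', 'ruwsvws')]

Pattern: one or more of a digit (captured); then one or more of a word character; then exactly 4 of a character in [5-9], then zero or more of the literal '1' (captured); then one or more of a literal 'm' (lazy), then 3 to 4 of one of [d0u]; then one or more of a character in [r-w], then zero or more of a literal 'w' (captured).
`findall` packs the 3 group values into a tuple for every match.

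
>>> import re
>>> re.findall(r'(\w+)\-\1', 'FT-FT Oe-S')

`\1` is not a pattern — it's the concrete string captured by group 1, re-applied verbatim.
Matches: at [0:5] match 'FT-FT', group 1 = 'FT'.
`findall` collects group 1 from the one match (1 total).

['FT']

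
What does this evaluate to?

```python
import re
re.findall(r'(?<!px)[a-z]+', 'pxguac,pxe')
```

The negative lookaround is zero-width — it rules out positions where the adjacent text would match, without consuming anything.
Walking the string: at [0:6] → 'pxguac'; at [7:10] → 'pxe'.
Since nothing is captured, `findall` lists the 2 matched substrings directly.

['pxguac', 'pxe']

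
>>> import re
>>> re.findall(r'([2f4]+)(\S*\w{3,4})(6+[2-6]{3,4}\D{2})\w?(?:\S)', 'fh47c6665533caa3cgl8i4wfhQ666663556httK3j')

[('f', 'h47c6665533caa3cgl8i4wfhQ6666', '63556ht')]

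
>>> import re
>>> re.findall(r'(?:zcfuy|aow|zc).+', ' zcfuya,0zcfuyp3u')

['zcfuya,0zcfuyp3u']

With no groups in the pattern, `findall` gives back each whole match — 1 here.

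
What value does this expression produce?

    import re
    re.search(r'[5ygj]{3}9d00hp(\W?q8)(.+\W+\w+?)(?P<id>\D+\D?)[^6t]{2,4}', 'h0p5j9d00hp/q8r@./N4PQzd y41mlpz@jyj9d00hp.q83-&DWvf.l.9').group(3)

'Wvf.l'

This matches exactly 3 of one of [5ygj], then the literal '9d0', then the literal '0hp'; then optionally a non-word character, then the literal 'q8' (captured); then one or more of any character, then one or more of a non-word character, then one or more of a word character (lazy) (captured); then one or more of a non-digit, then optionally a non-digit (captured as 'id'); then 2 to 4 of any character except [6t].
`re.search` scans for the first position where the pattern succeeds.
The match spans [33:56] → 'jyj9d00hp.q83-&DWvf.l.9'.
Captured: group 1 = '.q8', group 2 = '3-&D', group 3 = 'Wvf.l'.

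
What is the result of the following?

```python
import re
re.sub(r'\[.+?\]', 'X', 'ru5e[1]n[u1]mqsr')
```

'ru5eXnXmqsr'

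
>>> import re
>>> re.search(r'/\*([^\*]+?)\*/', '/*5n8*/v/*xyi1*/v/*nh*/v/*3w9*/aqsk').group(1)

'5n8'

The match spans [0:7] → '/*5n8*/'.
Captured: group 1 = '5n8'.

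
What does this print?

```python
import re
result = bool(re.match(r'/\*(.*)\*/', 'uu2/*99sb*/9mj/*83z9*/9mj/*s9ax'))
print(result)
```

False

`match` is anchored at position 0; if the pattern doesn't fit there, it returns None.
Here the pattern fails at index 0, so the call returns None, and `bool(None)` is False.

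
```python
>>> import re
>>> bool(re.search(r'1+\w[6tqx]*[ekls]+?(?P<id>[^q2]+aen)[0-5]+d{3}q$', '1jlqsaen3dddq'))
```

Here the pattern never matches, so the call returns None, and `bool(None)` is False.

False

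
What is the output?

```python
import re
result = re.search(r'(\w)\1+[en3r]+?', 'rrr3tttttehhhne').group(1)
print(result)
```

r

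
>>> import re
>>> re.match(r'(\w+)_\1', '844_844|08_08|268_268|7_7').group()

'844_844'

A backreference is literal: `\1` must see the identical characters the first group matched.
`match` is anchored at position 0; if the pattern doesn't fit there, it returns None.
The match spans [0:7] → '844_844'.
Captured: group 1 = '844'.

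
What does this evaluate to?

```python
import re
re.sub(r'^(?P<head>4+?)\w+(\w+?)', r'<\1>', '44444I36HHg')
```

'<4>'

Because the quantifier is non-greedy, it stops expanding at the earliest point where the rest of the pattern can succeed.
The replacement refers to a captured group, so each match is rewritten using its own captured text.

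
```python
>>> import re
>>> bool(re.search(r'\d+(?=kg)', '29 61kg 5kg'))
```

True

The `(?=…)`/`(?<=…)` assertion just peeks at neighbouring text; it doesn't advance the match position.
`re.search` tries every starting position until one works.
The match spans [3:5] → '61'.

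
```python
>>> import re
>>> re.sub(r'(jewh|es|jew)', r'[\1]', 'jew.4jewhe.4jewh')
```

'[jew].4[jewh]e.4[jewh]'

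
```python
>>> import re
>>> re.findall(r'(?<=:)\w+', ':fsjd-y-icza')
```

['fsjd']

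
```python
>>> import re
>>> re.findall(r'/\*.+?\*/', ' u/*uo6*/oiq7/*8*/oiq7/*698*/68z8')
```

['/*uo6*/', '/*8*/', '/*698*/']

The `?` after the quantifier makes it lazy — it takes as little as possible before letting the rest of the pattern try.
With no groups in the pattern, `findall` gives back each whole match — 3 here.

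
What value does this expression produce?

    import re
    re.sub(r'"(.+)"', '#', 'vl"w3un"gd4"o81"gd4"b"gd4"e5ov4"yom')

'vl#yom'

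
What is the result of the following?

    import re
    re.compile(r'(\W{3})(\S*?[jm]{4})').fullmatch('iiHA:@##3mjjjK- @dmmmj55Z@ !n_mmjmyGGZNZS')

None

This matches exactly 3 of a non-word character (captured); then zero or more of a non-whitespace character (lazy), then exactly 4 of one of [jm] (captured).
`re.fullmatch` is like wrapping the pattern in `^…$` (in single-line mode).
Here there's no way to consume every character, so the call returns None.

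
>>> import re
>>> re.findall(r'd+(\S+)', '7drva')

['rva']

Pattern: one or more of a literal 'd'; then one or more of a non-whitespace character (captured).
Walking the string: at [1:5] match 'drva', group 1 = 'rva'.
`findall` collects group 1 from the one match (1 total).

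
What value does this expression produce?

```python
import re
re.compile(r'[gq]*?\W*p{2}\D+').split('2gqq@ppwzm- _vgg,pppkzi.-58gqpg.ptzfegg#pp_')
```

['2', '58gqpg.ptzfe', '']

The pattern matches zero or more of one of [gq] (lazy), then zero or more of a non-word character, then exactly 2 of the literal 'p'; then one or more of a non-digit.
Matches to split on: at [1:25] → 'gqq@ppwzm- _vgg,pppkzi.-'; at [37:43] → 'gg#pp_'.
`split` removes every match and returns the 3 fragments in between.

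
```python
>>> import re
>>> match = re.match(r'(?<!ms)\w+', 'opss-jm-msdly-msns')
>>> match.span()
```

(0, 4)

`re.match` won't scan ahead — the pattern has to work from the very first character.
The match spans [0:4] → 'opss'.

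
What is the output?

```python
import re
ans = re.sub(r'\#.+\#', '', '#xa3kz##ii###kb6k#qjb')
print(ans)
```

qjb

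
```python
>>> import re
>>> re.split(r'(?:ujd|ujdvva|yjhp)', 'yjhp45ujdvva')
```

['', '45', 'vva']

The regex engine tests alternatives in the order written; an earlier branch that matches wins even if a later one would match more.
Splitting on the pattern gives 3 pieces.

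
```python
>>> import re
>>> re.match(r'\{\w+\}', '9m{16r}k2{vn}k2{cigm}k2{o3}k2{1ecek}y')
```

With `match`, the pattern is implicitly anchored at the beginning.
Here the string doesn't start with a match, so the call returns None.

None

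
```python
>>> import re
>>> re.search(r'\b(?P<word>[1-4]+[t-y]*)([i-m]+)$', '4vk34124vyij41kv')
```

Here nothing in the string fits, so the call returns None.

None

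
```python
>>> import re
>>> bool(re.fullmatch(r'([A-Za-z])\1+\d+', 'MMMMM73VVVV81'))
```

The backreference `\1` re-matches whatever the first group consumed, character for character.
For `fullmatch`, every character of the input must be accounted for by the pattern.
Here there's no way to consume every character, so the call returns None, and `bool(None)` is False.

False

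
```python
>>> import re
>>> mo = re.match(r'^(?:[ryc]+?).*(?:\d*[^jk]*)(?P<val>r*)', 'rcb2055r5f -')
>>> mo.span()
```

The pattern matches anchored at the start of the string; then one or more of one of [ryc] (lazy) (non-capturing group); then zero or more of any character; then zero or more of a digit, then zero or more of any character except [jk] (non-capturing group); then zero or more of a literal 'r' (captured as 'val').
`re.match` only tries the pattern at the start of the string.
The match spans [0:12] → 'rcb2055r5f -'.
Captured: group 1 = ''.

(0, 12)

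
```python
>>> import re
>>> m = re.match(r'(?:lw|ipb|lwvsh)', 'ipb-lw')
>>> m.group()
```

'ipb'

With `match`, the pattern is implicitly anchored at the beginning.
The match spans [0:3] → 'ipb'.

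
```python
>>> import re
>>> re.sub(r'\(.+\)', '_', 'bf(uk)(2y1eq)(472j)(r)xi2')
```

`sub` substitutes '_' at each match site.

'bf_xi2'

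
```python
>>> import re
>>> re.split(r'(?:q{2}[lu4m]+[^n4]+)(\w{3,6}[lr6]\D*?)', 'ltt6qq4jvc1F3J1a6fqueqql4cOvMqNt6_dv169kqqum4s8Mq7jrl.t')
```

With the lazy modifier that quantifier settles for the fewest repetitions that let the rest of the pattern succeed (the atoms after it are unaffected and can still be greedy).
Because the pattern has a capturing group, `split` also inserts each captured text between the pieces.

['ltt6', 'eqql', '4cOvMqNt6_dv169k', '7jrl', '.t']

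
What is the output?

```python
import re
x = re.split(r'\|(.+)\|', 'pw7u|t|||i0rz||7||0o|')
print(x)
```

['pw7u', 't|||i0rz||7||0o', '']

`re.split` interleaves the captured-group text with the surrounding fragments.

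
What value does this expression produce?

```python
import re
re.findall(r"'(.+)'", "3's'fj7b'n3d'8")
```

["s'fj7b'n3d"]

Scanning left to right: at [1:13] match "'s'fj7b'n3d'", group 1 = "s'fj7b'n3d".
Because there's exactly one group, `findall` drops the full match and keeps group 1 from the one hit.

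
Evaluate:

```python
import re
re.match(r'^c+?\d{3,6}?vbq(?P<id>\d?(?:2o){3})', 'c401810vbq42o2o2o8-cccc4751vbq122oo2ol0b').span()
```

Pattern: anchored at the start of the string; then one or more of a literal 'c' (lazy); then 3 to 6 of a digit (lazy), then the literal 'vbq'; then optionally a digit, then the literal '2o' repeated 3 times (captured as 'id').
`re.match` won't scan ahead — the pattern has to work from the very first character.
The match spans [0:17] → 'c401810vbq42o2o2o'.
Captured: group 1 = '42o2o2o'.

(0, 17)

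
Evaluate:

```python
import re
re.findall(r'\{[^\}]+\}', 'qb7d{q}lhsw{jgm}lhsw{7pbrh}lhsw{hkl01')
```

Walking the string: at [4:7] → '{q}'; at [11:16] → '{jgm}'; at [20:27] → '{7pbrh}'.
With no groups in the pattern, `findall` gives back each whole match — 3 here.

['{q}', '{jgm}', '{7pbrh}']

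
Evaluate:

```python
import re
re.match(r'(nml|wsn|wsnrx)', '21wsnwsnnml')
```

None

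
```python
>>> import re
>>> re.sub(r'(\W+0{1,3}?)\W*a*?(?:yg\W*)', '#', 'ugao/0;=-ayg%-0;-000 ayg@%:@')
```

'ugao#0#'

The pattern matches one or more of a non-word character, then 1 to 3 of the literal '0' (lazy) (captured); then zero or more of a non-word character, then zero or more of a literal 'a' (lazy); then the literal 'yg', then zero or more of a non-word character (non-capturing group).
`sub` substitutes '#' at each match site.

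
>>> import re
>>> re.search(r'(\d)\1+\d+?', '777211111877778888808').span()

(0, 4)

A backreference is literal: `\1` must see the identical characters the first group matched.
The match spans [0:4] → '7772'.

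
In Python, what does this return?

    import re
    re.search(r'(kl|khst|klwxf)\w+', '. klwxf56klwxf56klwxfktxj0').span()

(2, 26)

Unlike `match`, `search` isn't anchored — it looks for the pattern anywhere in the string.
The match spans [2:26] → 'klwxf56klwxf56klwxfktxj0'.
Captured: group 1 = 'kl'.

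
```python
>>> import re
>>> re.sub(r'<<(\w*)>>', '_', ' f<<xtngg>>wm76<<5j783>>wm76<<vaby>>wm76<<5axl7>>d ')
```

' f_wm76_wm76_wm76_d '

`sub` substitutes '_' at each match site.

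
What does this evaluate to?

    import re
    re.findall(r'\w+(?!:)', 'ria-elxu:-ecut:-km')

The negative lookahead/lookbehind blocks any match where the forbidden context is present.
`findall` yields the raw match text (4 of them) because the pattern has no groups.

['ria', 'elx', 'ecu', 'km']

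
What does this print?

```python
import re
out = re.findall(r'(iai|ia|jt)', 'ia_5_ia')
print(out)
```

['ia', 'ia']

Matches: at [0:2] match 'ia', group 1 = 'ia'; at [5:7] match 'ia', group 1 = 'ia'.
`findall` collects group 1 from each match (2 total).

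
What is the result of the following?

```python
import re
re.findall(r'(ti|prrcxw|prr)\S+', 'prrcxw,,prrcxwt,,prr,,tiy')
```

['prrcxw']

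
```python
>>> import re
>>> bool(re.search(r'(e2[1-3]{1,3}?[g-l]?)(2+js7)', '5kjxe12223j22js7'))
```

The pattern matches the literal 'e2', then 1 to 3 of a character in [1-3] (lazy), then optionally a character in [g-l] (captured); then one or more of a literal '2', then the literal 'js7' (captured).
Here nothing in the string fits, so the call returns None, and `bool(None)` is False.

False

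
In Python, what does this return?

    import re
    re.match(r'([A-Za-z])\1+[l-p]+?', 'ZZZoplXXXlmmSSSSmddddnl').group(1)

After group 1 captures some text, `\1` only succeeds where that same text appears again.
`re.match` only tries the pattern at the start of the string.
The match spans [0:4] → 'ZZZo'.
Captured: group 1 = 'Z'.

'Z'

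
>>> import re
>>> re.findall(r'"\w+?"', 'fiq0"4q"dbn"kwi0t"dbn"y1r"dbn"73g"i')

`findall` yields the raw match text (4 of them) because the pattern has no groups.

['"4q"', '"kwi0t"', '"y1r"', '"73g"']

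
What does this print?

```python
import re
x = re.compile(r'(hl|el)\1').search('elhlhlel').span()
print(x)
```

A backreference is literal: `\1` must see the identical characters the first group matched.
`re.search` tries every starting position until one works.
The match spans [2:6] → 'hlhl'.
Captured: group 1 = 'hl'.

(2, 6)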